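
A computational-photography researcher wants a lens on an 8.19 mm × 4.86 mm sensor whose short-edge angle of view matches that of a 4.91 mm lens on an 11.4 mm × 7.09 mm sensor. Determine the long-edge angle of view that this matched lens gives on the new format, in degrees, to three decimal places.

101.167°

Equal short-edge AOV ⇒ f₂ = f₁ · 4.86/7.09 = 4.91 × 0.68547 ≈ 3.3657 mm.
Long-edge AOV on the new format = 2·arctan(8.19 / (2 × 3.3657)) = 2·arctan(1.21670) ≈ 101.1666°.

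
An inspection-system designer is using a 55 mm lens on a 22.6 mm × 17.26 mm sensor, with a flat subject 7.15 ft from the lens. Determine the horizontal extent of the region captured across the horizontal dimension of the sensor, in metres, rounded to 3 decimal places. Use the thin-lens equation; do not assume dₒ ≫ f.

dₒ: 7.15 ft × 304.8 mm/ft = 2179.32 mm.
Similar triangles through the lens centre give W/dₒ = w/dᵢ; with 1/f = 1/dₒ + 1/dᵢ this gives W = w·(dₒ − f)/f.
W = 22.6 mm × (2179.32 − 55) / 55 = 22.6 × 38.6240 ≈ 872.902 mm = 0.872902 m.

0.873 m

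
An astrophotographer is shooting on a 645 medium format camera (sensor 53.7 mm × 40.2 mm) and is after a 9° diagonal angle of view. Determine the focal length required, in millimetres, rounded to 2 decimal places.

426.17 mm

Sensor diagonal = √(53.7² + 40.2²) = √4499.7300 ≈ 67.0800 mm.
From α = 2·arctan(d/2f) we get f = d / (2·tan(α/2)).
With d = 67.0800 mm and α/2 = 4.5°, tan(α/2) ≈ 0.07870, so f ≈ 67.0800 / 0.15740 ≈ 426.1663 mm.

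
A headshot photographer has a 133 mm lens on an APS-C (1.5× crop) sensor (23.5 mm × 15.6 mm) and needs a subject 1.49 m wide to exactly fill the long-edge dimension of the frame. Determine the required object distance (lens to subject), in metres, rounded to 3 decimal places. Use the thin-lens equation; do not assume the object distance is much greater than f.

8.566 m

W: 1.49 m = 1490 mm.
Magnification m = w/W = dᵢ/dₒ; combined with 1/f = 1/dₒ + 1/dᵢ this gives dₒ = f·(1 + W/w).
dₒ = 133 mm × (1 + 1490/23.5) = 133 × 64.4043 ≈ 8565.766 mm = 8.56577 m.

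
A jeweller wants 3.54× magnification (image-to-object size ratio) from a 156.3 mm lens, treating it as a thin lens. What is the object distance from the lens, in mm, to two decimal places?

200.45 mm

With m = dᵢ/dₒ and 1/f = 1/dₒ + 1/dᵢ, substituting dᵢ = m·dₒ gives 1/f = (1 + 1/m)/dₒ, hence dₒ = f·(1 + 1/m).
dₒ = 156.3 × (1 + 1/3.54) = 156.3 × 1.28249 ≈ 200.453 mm.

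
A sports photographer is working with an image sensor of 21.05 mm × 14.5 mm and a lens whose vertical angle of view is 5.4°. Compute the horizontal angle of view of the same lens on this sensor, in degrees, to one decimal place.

7.8°

From the vertical AOV: f = 14.5 / (2·tan(2.7°)) = 14.5 / 0.09432 ≈ 153.7359 mm.
Horizontal AOV = 2·arctan(21.05 / (2 × 153.7359)) = 2·arctan(0.06846) ≈ 7.8329°.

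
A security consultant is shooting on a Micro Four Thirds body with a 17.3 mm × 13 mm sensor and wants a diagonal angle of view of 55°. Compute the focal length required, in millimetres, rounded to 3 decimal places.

20.785 mm

Sensor diagonal = √(17.3² + 13²) = √468.2900 ≈ 21.6400 mm.
From α = 2·arctan(d/2f) we get f = d / (2·tan(α/2)).
With d = 21.6400 mm and α/2 = 27.5°, tan(α/2) ≈ 0.52057, so f ≈ 21.6400 / 1.04113 ≈ 20.7850 mm.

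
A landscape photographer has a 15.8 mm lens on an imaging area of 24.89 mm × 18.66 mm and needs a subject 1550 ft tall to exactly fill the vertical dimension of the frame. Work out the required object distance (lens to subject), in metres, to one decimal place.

W: 1550 ft × 304.8 mm/ft = 472439.98 mm.
Magnification m = h/W = dᵢ/dₒ; combined with 1/f = 1/dₒ + 1/dᵢ this gives dₒ = f·(1 + W/h).
dₒ = 15.8 mm × (1 + 472440/18.66) = 15.8 × 25319.3272 ≈ 400045.369 mm = 400.045 m.

400.0 m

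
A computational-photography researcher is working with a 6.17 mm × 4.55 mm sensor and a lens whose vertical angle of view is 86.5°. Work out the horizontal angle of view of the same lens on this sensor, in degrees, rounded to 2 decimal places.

From the vertical AOV: f = 4.55 / (2·tan(43.25°)) = 4.55 / 1.88141 ≈ 2.4184 mm.
Horizontal AOV = 2·arctan(6.17 / (2 × 2.4184)) = 2·arctan(1.27564) ≈ 103.8127°.

103.81°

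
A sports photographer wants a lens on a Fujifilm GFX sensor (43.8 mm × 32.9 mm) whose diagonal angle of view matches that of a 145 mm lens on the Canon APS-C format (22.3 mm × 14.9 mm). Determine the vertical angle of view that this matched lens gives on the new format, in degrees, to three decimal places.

6.358°

Sensor diagonal = √(22.3² + 14.9²) = √719.3000 ≈ 26.8198 mm.
Sensor diagonal = √(43.8² + 32.9²) = √3000.8500 ≈ 54.7800 mm.
Equal diagonal AOV ⇒ f₂ = f₁ · 54.7800/26.8198 = 145 × 2.04252 ≈ 296.1659 mm.
Vertical AOV on the new format = 2·arctan(32.9 / (2 × 296.1659)) = 2·arctan(0.05554) ≈ 6.3582°.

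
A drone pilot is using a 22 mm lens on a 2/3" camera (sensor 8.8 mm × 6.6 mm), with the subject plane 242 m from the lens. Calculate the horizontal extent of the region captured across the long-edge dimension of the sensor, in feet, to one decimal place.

317.6 ft

dₒ: 242 m = 242000 mm.
Similar triangles through the lens centre give W/dₒ = w/dᵢ; with 1/f = 1/dₒ + 1/dᵢ this gives W = w·(dₒ − f)/f.
W = 8.8 mm × (242000 − 22) / 22 = 8.8 × 10999.0000 ≈ 96791.200 mm = 96791.200/304.8 ft = 317.556 ft.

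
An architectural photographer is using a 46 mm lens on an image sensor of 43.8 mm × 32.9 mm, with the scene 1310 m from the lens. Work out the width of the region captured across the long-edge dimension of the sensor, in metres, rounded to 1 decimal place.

1247.3 m

dₒ: 1310 m = 1.31e+06 mm.
Similar triangles through the lens centre give W/dₒ = w/dᵢ; with 1/f = 1/dₒ + 1/dᵢ this gives W = w·(dₒ − f)/f.
W = 43.8 mm × (1.31e+06 − 46) / 46 = 43.8 × 28477.2609 ≈ 1247304.026 mm = 1247.3 m.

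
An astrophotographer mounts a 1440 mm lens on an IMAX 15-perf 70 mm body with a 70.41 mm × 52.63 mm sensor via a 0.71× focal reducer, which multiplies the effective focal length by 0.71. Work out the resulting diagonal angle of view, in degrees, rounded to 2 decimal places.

Effective focal length f = 1440 × 0.71 = 1022.4 mm.
Sensor diagonal = √(70.41² + 52.63²) = √7727.4850 ≈ 87.9061 mm.
α = 2·arctan(87.906 / (2 × 1022.4)) = 2·arctan(0.04299) ≈ 4.9233°.

4.92°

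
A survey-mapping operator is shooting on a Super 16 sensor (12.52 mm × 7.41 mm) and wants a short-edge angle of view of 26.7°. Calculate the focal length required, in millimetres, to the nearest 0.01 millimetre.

From α = 2·arctan(h/2f) we get f = h / (2·tan(α/2)).
With h = 7.41 mm and α/2 = 13.35°, tan(α/2) ≈ 0.23731, so f ≈ 7.41 / 0.47462 ≈ 15.6124 mm.

15.61 mm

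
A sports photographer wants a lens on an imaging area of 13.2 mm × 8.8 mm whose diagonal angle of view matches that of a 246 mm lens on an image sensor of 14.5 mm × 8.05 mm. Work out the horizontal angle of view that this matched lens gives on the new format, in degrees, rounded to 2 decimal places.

Sensor diagonal = √(14.5² + 8.05²) = √275.0525 ≈ 16.5847 mm.
Sensor diagonal = √(13.2² + 8.8²) = √251.6800 ≈ 15.8644 mm.
Equal diagonal AOV ⇒ f₂ = f₁ · 15.8644/16.5847 = 246 × 0.95657 ≈ 235.3161 mm.
Horizontal AOV on the new format = 2·arctan(13.2 / (2 × 235.3161)) = 2·arctan(0.02805) ≈ 3.2132°.

3.21°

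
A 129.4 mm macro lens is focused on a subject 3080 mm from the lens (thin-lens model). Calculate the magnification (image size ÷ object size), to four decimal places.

0.0439×

Thin lens: 1/f = 1/dₒ + 1/dᵢ → 1/dᵢ = 1/129.4 − 1/3080 = 0.0074033 mm⁻¹, so dᵢ ≈ 135.0749 mm.
Magnification m = dᵢ/dₒ = 135.0749/3080 ≈ 0.04386.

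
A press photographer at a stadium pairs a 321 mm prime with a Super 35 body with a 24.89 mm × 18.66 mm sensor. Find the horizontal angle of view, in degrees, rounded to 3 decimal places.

4.440°

Angle of view α = 2·arctan(w/2f) with w = 24.89 mm and f = 321 mm.
w/2f = 0.03877; arctan(0.03877) ≈ 2.2202°, so α ≈ 4.4404°.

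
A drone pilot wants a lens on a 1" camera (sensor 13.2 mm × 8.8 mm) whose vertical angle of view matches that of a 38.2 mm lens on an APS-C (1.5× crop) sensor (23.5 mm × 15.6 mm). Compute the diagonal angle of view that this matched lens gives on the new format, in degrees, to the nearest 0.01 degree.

40.42°

Equal vertical AOV ⇒ f₂ = f₁ · 8.8/15.6 = 38.2 × 0.56410 ≈ 21.5487 mm.
Sensor diagonal = √(13.2² + 8.8²) = √251.6800 ≈ 15.8644 mm.
Diagonal AOV on the new format = 2·arctan(15.8644 / (2 × 21.5487)) = 2·arctan(0.36811) ≈ 40.4179°.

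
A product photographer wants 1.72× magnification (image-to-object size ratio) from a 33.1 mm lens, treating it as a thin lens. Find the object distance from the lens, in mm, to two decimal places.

With m = dᵢ/dₒ and 1/f = 1/dₒ + 1/dᵢ, substituting dᵢ = m·dₒ gives 1/f = (1 + 1/m)/dₒ, hence dₒ = f·(1 + 1/m).
dₒ = 33.1 × (1 + 1/1.72) = 33.1 × 1.58140 ≈ 52.344 mm.

52.34 mm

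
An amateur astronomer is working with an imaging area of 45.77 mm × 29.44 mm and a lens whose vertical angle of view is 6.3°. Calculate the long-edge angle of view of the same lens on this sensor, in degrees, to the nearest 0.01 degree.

9.78°

From the vertical AOV: f = 29.44 / (2·tan(3.15°)) = 29.44 / 0.11007 ≈ 267.4743 mm.
Long-edge AOV = 2·arctan(45.77 / (2 × 267.4743)) = 2·arctan(0.08556) ≈ 9.7806°.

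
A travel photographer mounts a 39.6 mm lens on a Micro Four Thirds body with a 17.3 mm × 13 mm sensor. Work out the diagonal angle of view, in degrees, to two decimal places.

Sensor diagonal = √(17.3² + 13²) = √468.2900 ≈ 21.6400 mm.
Angle of view α = 2·arctan(d/2f) with d = 21.6400 mm and f = 39.6 mm.
d/2f = 0.27323; arctan(0.27323) ≈ 15.2821°, so α ≈ 30.5641°.

30.56°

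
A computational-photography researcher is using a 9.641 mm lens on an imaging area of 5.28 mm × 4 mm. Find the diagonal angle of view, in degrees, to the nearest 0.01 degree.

37.92°

Sensor diagonal = √(5.28² + 4²) = √43.8784 ≈ 6.6241 mm.
Angle of view α = 2·arctan(d/2f) with d = 6.6241 mm and f = 9.641 mm.
d/2f = 0.34354; arctan(0.34354) ≈ 18.9595°, so α ≈ 37.9190°.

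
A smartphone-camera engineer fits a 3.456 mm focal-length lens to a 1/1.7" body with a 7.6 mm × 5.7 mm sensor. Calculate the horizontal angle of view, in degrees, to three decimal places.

95.429°

Angle of view α = 2·arctan(w/2f) with w = 7.6 mm and f = 3.456 mm.
w/2f = 1.09954; arctan(1.09954) ≈ 47.7143°, so α ≈ 95.4286°.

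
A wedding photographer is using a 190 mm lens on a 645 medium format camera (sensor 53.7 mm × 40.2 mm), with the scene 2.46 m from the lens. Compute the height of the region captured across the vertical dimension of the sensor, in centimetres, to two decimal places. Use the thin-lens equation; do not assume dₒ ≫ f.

dₒ: 2.46 m = 2460 mm.
Similar triangles through the lens centre give W/dₒ = h/dᵢ; with 1/f = 1/dₒ + 1/dᵢ this gives W = h·(dₒ − f)/f.
W = 40.2 mm × (2460 − 190) / 190 = 40.2 × 11.9474 ≈ 480.284 mm = 48.0284 cm.

48.03 cm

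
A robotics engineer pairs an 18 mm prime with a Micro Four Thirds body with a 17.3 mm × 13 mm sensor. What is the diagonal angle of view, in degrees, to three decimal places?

Sensor diagonal = √(17.3² + 13²) = √468.2900 ≈ 21.6400 mm.
Angle of view α = 2·arctan(d/2f) with d = 21.6400 mm and f = 18 mm.
d/2f = 0.60111; arctan(0.60111) ≈ 31.0106°, so α ≈ 62.0211°.

62.021°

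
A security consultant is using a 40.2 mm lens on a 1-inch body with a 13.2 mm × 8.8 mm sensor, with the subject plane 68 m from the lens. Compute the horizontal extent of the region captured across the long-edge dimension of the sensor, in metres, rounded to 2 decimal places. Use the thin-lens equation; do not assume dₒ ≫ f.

22.32 m

dₒ: 68 m = 68000 mm.
Similar triangles through the lens centre give W/dₒ = w/dᵢ; with 1/f = 1/dₒ + 1/dᵢ this gives W = w·(dₒ − f)/f.
W = 13.2 mm × (68000 − 40.2) / 40.2 = 13.2 × 1690.5423 ≈ 22315.158 mm = 22.3152 m.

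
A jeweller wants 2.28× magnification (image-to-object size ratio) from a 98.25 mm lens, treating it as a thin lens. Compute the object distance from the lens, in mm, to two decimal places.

With m = dᵢ/dₒ and 1/f = 1/dₒ + 1/dᵢ, substituting dᵢ = m·dₒ gives 1/f = (1 + 1/m)/dₒ, hence dₒ = f·(1 + 1/m).
dₒ = 98.25 × (1 + 1/2.28) = 98.25 × 1.43860 ≈ 141.342 mm.

141.34 mm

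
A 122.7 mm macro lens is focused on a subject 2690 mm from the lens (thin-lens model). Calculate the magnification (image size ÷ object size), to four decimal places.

0.0478×

Thin lens: 1/f = 1/dₒ + 1/dᵢ → 1/dᵢ = 1/122.7 − 1/2690 = 0.0077782 mm⁻¹, so dᵢ ≈ 128.5643 mm.
Magnification m = dᵢ/dₒ = 128.5643/2690 ≈ 0.04779.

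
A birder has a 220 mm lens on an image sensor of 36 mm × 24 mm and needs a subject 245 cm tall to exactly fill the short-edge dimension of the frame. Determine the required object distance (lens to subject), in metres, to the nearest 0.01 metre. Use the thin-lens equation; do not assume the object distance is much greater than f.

W: 245 cm = 2450 mm.
Magnification m = h/W = dᵢ/dₒ; combined with 1/f = 1/dₒ + 1/dᵢ this gives dₒ = f·(1 + W/h).
dₒ = 220 mm × (1 + 2450/24) = 220 × 103.0833 ≈ 22678.333 mm = 22.6783 m.

22.68 m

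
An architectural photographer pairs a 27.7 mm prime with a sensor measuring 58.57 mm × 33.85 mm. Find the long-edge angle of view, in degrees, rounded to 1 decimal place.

93.2°

Angle of view α = 2·arctan(w/2f) with w = 58.57 mm and f = 27.7 mm.
w/2f = 1.05722; arctan(1.05722) ≈ 46.5932°, so α ≈ 93.1865°.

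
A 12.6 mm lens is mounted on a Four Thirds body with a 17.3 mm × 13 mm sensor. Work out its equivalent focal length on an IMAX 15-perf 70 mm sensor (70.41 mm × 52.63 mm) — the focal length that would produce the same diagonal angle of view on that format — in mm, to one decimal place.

Sensor diagonal = √(17.3² + 13²) = √468.2900 ≈ 21.6400 mm.
Sensor diagonal = √(70.41² + 52.63²) = √7727.4850 ≈ 87.9061 mm.
Equal angle of view means equal diagonal/f ratio, so f₂ = f₁ · (diagonal₂/diagonal₁) = 12.6 × 87.9061/21.6400.
f₂ = 12.6 × 4.06220 ≈ 51.184 mm.

51.2 mm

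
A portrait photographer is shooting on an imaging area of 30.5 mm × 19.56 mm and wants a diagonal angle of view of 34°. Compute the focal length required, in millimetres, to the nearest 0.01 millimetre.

Sensor diagonal = √(30.5² + 19.56²) = √1312.8436 ≈ 36.2332 mm.
From α = 2·arctan(d/2f) we get f = d / (2·tan(α/2)).
With d = 36.2332 mm and α/2 = 17°, tan(α/2) ≈ 0.30573, so f ≈ 36.2332 / 0.61146 ≈ 59.2567 mm.

59.26 mm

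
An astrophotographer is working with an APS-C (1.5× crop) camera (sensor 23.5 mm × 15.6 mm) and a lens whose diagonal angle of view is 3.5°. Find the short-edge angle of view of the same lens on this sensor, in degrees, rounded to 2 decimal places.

1.94°

Sensor diagonal = √(23.5² + 15.6²) = √795.6100 ≈ 28.2066 mm.
From the diagonal AOV: f = 28.2066 / (2·tan(1.75°)) = 28.2066 / 0.06111 ≈ 461.6041 mm.
Short-edge AOV = 2·arctan(15.6 / (2 × 461.6041)) = 2·arctan(0.01690) ≈ 1.9361°.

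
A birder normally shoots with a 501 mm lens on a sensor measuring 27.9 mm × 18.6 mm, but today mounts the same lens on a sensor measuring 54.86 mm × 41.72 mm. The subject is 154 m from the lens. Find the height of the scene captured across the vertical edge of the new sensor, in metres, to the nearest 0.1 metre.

The focal length stays 501 mm; the relevant sensor dimension is now h = 41.72 mm. Object distance dₒ = 154 m = 154000 mm.
Thin-lens field height W = h·(dₒ − f)/f = 41.72 × (154000 − 501)/501 ≈ 12782.392 mm = 12.7824 m.

12.8 m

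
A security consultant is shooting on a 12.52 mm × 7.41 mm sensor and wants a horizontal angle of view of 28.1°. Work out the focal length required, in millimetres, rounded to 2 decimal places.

From α = 2·arctan(w/2f) we get f = w / (2·tan(α/2)).
With w = 12.52 mm and α/2 = 14.05°, tan(α/2) ≈ 0.25026, so f ≈ 12.52 / 0.50051 ≈ 25.0145 mm.

25.01 mm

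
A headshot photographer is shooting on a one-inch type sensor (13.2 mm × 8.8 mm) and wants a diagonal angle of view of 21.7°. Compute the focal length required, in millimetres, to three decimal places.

Sensor diagonal = √(13.2² + 8.8²) = √251.6800 ≈ 15.8644 mm.
From α = 2·arctan(d/2f) we get f = d / (2·tan(α/2)).
With d = 15.8644 mm and α/2 = 10.85°, tan(α/2) ≈ 0.19166, so f ≈ 15.8644 / 0.38333 ≈ 41.3859 mm.

41.386 mm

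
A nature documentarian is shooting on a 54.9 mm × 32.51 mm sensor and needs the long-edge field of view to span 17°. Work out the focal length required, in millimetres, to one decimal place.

From α = 2·arctan(w/2f) we get f = w / (2·tan(α/2)).
With w = 54.9 mm and α/2 = 8.5°, tan(α/2) ≈ 0.14945, so f ≈ 54.9 / 0.29890 ≈ 183.6722 mm.

183.7 mm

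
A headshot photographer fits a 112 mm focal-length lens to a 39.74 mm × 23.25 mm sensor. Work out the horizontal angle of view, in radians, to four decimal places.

0.3512 rad

Angle of view α = 2·arctan(w/2f) with w = 39.74 mm and f = 112 mm.
w/2f = 0.17741; arctan(0.17741) ≈ 0.1756 rad, so α ≈ 0.3512 rad.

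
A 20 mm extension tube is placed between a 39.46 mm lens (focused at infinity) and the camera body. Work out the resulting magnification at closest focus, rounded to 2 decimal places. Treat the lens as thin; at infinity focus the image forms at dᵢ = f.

0.51×

The tube moves the image plane from f to f + e, so dᵢ = 39.46 + 20 = 59.46 mm. Focus is achieved when 1/f = 1/dₒ + 1/dᵢ, giving dₒ = 1/(1/f − 1/(f+e)).
Magnification m = dᵢ/dₒ = (f+e)·(1/f − 1/(f+e)) = e/f = 20/39.46 ≈ 0.5068.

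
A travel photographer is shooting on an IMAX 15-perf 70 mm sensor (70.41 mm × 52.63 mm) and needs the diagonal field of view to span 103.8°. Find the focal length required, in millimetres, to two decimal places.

Sensor diagonal = √(70.41² + 52.63²) = √7727.4850 ≈ 87.9061 mm.
From α = 2·arctan(d/2f) we get f = d / (2·tan(α/2)).
With d = 87.9061 mm and α/2 = 51.9°, tan(α/2) ≈ 1.27535, so f ≈ 87.9061 / 2.55069 ≈ 34.4636 mm.

34.46 mm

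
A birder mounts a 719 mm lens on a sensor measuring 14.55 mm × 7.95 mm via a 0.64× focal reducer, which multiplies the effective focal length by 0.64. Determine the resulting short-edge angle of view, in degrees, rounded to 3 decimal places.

0.990°

Effective focal length f = 719 × 0.64 = 460.16 mm.
α = 2·arctan(7.95 / (2 × 460.16)) = 2·arctan(0.00864) ≈ 0.9899°.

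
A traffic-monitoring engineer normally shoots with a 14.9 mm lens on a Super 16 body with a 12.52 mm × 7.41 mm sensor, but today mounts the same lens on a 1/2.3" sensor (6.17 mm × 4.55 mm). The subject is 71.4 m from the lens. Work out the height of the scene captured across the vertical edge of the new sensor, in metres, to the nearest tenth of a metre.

21.8 m

The focal length stays 14.9 mm; the relevant sensor dimension is now h = 4.55 mm. Object distance dₒ = 71.4 m = 71400 mm.
Thin-lens field height W = h·(dₒ − f)/f = 4.55 × (71400 − 14.9)/14.9 ≈ 21798.806 mm = 21.7988 m.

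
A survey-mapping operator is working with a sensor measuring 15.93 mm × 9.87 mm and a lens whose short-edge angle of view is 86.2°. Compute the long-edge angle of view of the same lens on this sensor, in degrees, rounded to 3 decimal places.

From the short-edge AOV: f = 9.87 / (2·tan(43.1°)) = 9.87 / 1.87157 ≈ 5.2737 mm.
Long-edge AOV = 2·arctan(15.93 / (2 × 5.2737)) = 2·arctan(1.51034) ≈ 112.9826°.

112.983°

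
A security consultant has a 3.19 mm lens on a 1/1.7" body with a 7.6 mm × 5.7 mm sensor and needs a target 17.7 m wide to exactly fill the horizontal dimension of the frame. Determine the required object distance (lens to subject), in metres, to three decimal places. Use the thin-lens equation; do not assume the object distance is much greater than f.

7.433 m

W: 17.7 m = 17700 mm.
Magnification m = w/W = dᵢ/dₒ; combined with 1/f = 1/dₒ + 1/dᵢ this gives dₒ = f·(1 + W/w).
dₒ = 3.19 mm × (1 + 17700/7.6) = 3.19 × 2329.9474 ≈ 7432.532 mm = 7.43253 m.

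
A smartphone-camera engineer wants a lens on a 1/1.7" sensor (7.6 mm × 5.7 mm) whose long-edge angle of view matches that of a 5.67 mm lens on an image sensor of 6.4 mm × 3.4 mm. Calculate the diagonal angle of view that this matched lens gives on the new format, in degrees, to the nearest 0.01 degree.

Equal long-edge AOV ⇒ f₂ = f₁ · 7.6/6.4 = 5.67 × 1.18750 ≈ 6.7331 mm.
Sensor diagonal = √(7.6² + 5.7²) = √90.2500 ≈ 9.5000 mm.
Diagonal AOV on the new format = 2·arctan(9.5000 / (2 × 6.7331)) = 2·arctan(0.70547) ≈ 70.4034°.

70.40°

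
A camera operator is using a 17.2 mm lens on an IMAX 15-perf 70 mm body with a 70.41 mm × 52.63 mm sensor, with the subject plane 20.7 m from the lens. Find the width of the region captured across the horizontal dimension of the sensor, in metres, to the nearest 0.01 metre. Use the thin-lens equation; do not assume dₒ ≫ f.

dₒ: 20.7 m = 20700 mm.
Similar triangles through the lens centre give W/dₒ = w/dᵢ; with 1/f = 1/dₒ + 1/dᵢ this gives W = w·(dₒ − f)/f.
W = 70.41 mm × (20700 − 17.2) / 17.2 = 70.41 × 1202.4884 ≈ 84667.206 mm = 84.6672 m.

84.67 m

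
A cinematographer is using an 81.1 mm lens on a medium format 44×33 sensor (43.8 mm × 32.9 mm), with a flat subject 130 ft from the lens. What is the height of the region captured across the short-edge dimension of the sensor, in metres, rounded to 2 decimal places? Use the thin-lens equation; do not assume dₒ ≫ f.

dₒ: 130 ft × 304.8 mm/ft = 39624.00 mm.
Similar triangles through the lens centre give W/dₒ = h/dᵢ; with 1/f = 1/dₒ + 1/dᵢ this gives W = h·(dₒ − f)/f.
W = 32.9 mm × (39624 − 81.1) / 81.1 = 32.9 × 487.5820 ≈ 16041.447 mm = 16.0414 m.

16.04 m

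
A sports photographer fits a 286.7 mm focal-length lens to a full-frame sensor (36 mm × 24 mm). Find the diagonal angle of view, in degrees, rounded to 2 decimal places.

8.63°

Sensor diagonal = √(36² + 24²) = √1872.0000 ≈ 43.2666 mm.
Angle of view α = 2·arctan(d/2f) with d = 43.2666 mm and f = 286.7 mm.
d/2f = 0.07546; arctan(0.07546) ≈ 4.3151°, so α ≈ 8.6303°.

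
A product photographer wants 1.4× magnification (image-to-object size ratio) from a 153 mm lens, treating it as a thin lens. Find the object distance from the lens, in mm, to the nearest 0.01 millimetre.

With m = dᵢ/dₒ and 1/f = 1/dₒ + 1/dᵢ, substituting dᵢ = m·dₒ gives 1/f = (1 + 1/m)/dₒ, hence dₒ = f·(1 + 1/m).
dₒ = 153 × (1 + 1/1.4) = 153 × 1.71429 ≈ 262.286 mm.

262.29 mm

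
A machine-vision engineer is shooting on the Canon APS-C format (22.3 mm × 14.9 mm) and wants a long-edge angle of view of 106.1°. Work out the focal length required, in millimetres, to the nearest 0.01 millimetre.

8.39 mm

From α = 2·arctan(w/2f) we get f = w / (2·tan(α/2)).
With w = 22.3 mm and α/2 = 53.05°, tan(α/2) ≈ 1.32946, so f ≈ 22.3 / 2.65891 ≈ 8.3869 mm.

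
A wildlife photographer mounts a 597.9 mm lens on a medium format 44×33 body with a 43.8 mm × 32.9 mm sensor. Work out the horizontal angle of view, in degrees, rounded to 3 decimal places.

4.195°

Angle of view α = 2·arctan(w/2f) with w = 43.8 mm and f = 597.9 mm.
w/2f = 0.03663; arctan(0.03663) ≈ 2.0977°, so α ≈ 4.1954°.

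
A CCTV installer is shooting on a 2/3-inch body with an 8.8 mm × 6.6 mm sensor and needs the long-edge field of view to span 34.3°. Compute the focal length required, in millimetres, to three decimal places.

From α = 2·arctan(w/2f) we get f = w / (2·tan(α/2)).
With w = 8.8 mm and α/2 = 17.15°, tan(α/2) ≈ 0.30860, so f ≈ 8.8 / 0.61719 ≈ 14.2581 mm.

14.258 mm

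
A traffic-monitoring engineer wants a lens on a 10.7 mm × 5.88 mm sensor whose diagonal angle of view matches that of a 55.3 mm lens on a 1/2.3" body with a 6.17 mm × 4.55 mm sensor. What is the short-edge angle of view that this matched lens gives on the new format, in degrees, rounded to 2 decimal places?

Sensor diagonal = √(6.17² + 4.55²) = √58.7714 ≈ 7.6663 mm.
Sensor diagonal = √(10.7² + 5.88²) = √149.0644 ≈ 12.2092 mm.
Equal diagonal AOV ⇒ f₂ = f₁ · 12.2092/7.6663 = 55.3 × 1.59259 ≈ 88.0702 mm.
Short-edge AOV on the new format = 2·arctan(5.88 / (2 × 88.0702)) = 2·arctan(0.03338) ≈ 3.8239°.

3.82°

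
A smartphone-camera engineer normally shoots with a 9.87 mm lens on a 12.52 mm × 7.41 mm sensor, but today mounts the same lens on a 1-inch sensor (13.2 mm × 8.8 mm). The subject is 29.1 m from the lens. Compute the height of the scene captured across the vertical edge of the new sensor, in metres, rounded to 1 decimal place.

25.9 m

The focal length stays 9.87 mm; the relevant sensor dimension is now h = 8.8 mm. Object distance dₒ = 29.1 m = 29100 mm.
Thin-lens field height W = h·(dₒ − f)/f = 8.8 × (29100 − 9.87)/9.87 ≈ 25936.489 mm = 25.9365 m.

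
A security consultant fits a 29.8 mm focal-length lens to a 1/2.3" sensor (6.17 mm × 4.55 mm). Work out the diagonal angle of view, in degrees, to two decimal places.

14.66°

Sensor diagonal = √(6.17² + 4.55²) = √58.7714 ≈ 7.6663 mm.
Angle of view α = 2·arctan(d/2f) with d = 7.6663 mm and f = 29.8 mm.
d/2f = 0.12863; arctan(0.12863) ≈ 7.3296°, so α ≈ 14.6592°.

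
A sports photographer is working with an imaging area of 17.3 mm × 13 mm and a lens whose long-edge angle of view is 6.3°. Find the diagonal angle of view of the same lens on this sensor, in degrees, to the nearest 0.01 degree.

From the long-edge AOV: f = 17.3 / (2·tan(3.15°)) = 17.3 / 0.11007 ≈ 157.1775 mm.
Sensor diagonal = √(17.3² + 13²) = √468.2900 ≈ 21.6400 mm.
Diagonal AOV = 2·arctan(21.6400 / (2 × 157.1775)) = 2·arctan(0.06884) ≈ 7.8760°.

7.88°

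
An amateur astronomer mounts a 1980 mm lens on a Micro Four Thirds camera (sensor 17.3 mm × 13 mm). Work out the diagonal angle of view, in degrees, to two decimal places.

Sensor diagonal = √(17.3² + 13²) = √468.2900 ≈ 21.6400 mm.
Angle of view α = 2·arctan(d/2f) with d = 21.6400 mm and f = 1980 mm.
d/2f = 0.00546; arctan(0.00546) ≈ 0.3131°, so α ≈ 0.6262°.

0.63°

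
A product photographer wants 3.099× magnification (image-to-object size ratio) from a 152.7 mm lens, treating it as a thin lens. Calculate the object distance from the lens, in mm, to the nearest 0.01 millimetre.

With m = dᵢ/dₒ and 1/f = 1/dₒ + 1/dᵢ, substituting dᵢ = m·dₒ gives 1/f = (1 + 1/m)/dₒ, hence dₒ = f·(1 + 1/m).
dₒ = 152.7 × (1 + 1/3.099) = 152.7 × 1.32268 ≈ 201.974 mm.

201.97 mm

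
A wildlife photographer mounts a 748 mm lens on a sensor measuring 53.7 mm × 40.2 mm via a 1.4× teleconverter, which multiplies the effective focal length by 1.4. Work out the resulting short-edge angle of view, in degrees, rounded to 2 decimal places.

Effective focal length f = 748 × 1.4 = 1047.2 mm.
α = 2·arctan(40.2 / (2 × 1047.2)) = 2·arctan(0.01919) ≈ 2.1992°.

2.20°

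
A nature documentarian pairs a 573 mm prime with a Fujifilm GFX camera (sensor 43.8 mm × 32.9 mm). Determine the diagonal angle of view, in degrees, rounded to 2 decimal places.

Sensor diagonal = √(43.8² + 32.9²) = √3000.8500 ≈ 54.7800 mm.
Angle of view α = 2·arctan(d/2f) with d = 54.7800 mm and f = 573 mm.
d/2f = 0.04780; arctan(0.04780) ≈ 2.7367°, so α ≈ 5.4734°.

5.47°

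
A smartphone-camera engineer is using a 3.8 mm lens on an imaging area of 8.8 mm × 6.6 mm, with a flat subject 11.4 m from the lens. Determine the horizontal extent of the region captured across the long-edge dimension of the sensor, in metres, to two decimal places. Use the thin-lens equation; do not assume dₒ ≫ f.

26.39 m

dₒ: 11.4 m = 11400 mm.
Similar triangles through the lens centre give W/dₒ = w/dᵢ; with 1/f = 1/dₒ + 1/dᵢ this gives W = w·(dₒ − f)/f.
W = 8.8 mm × (11400 − 3.8) / 3.8 = 8.8 × 2999.0000 ≈ 26391.200 mm = 26.3912 m.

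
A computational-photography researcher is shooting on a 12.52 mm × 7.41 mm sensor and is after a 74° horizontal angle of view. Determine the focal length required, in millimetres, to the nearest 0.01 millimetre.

From α = 2·arctan(w/2f) we get f = w / (2·tan(α/2)).
With w = 12.52 mm and α/2 = 37°, tan(α/2) ≈ 0.75355, so f ≈ 12.52 / 1.50711 ≈ 8.3073 mm.

8.31 mm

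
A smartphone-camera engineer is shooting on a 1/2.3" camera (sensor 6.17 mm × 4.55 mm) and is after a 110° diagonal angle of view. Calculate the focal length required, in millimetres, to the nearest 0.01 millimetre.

2.68 mm

Sensor diagonal = √(6.17² + 4.55²) = √58.7714 ≈ 7.6663 mm.
From α = 2·arctan(d/2f) we get f = d / (2·tan(α/2)).
With d = 7.6663 mm and α/2 = 55°, tan(α/2) ≈ 1.42815, so f ≈ 7.6663 / 2.85630 ≈ 2.6840 mm.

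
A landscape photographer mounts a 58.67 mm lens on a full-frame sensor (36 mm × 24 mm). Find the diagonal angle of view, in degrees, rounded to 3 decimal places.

Sensor diagonal = √(36² + 24²) = √1872.0000 ≈ 43.2666 mm.
Angle of view α = 2·arctan(d/2f) with d = 43.2666 mm and f = 58.67 mm.
d/2f = 0.36873; arctan(0.36873) ≈ 20.2404°, so α ≈ 40.4807°.

40.481°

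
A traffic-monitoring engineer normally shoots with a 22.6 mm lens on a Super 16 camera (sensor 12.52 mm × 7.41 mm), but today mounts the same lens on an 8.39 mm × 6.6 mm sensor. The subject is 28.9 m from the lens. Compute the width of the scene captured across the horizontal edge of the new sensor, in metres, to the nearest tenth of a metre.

10.7 m

The focal length stays 22.6 mm; the relevant sensor dimension is now w = 8.39 mm. Object distance dₒ = 28.9 m = 28900 mm.
Thin-lens field width W = w·(dₒ − f)/f = 8.39 × (28900 − 22.6)/22.6 ≈ 10720.415 mm = 10.7204 m.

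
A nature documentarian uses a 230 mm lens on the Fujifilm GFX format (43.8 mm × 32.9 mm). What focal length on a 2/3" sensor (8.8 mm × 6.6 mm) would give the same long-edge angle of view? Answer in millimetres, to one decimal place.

Equal angle of view means equal width/f ratio, so f₂ = f₁ · (width₂/width₁) = 230 × 8.8/43.8.
f₂ = 230 × 0.20091 ≈ 46.210 mm.

46.2 mm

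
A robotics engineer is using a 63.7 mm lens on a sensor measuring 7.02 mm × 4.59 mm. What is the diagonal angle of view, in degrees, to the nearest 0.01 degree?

Sensor diagonal = √(7.02² + 4.59²) = √70.3485 ≈ 8.3874 mm.
Angle of view α = 2·arctan(d/2f) with d = 8.3874 mm and f = 63.7 mm.
d/2f = 0.06584; arctan(0.06584) ≈ 3.7666°, so α ≈ 7.5333°.

7.53°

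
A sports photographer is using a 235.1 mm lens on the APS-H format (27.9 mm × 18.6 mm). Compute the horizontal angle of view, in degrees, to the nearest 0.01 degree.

Angle of view α = 2·arctan(w/2f) with w = 27.9 mm and f = 235.1 mm.
w/2f = 0.05934; arctan(0.05934) ≈ 3.3957°, so α ≈ 6.7915°.

6.79°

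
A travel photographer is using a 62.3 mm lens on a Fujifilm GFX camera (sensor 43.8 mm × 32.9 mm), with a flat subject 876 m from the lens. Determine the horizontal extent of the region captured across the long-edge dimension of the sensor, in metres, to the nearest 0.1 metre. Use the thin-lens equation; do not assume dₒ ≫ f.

615.8 m

dₒ: 876 m = 876000 mm.
Similar triangles through the lens centre give W/dₒ = w/dᵢ; with 1/f = 1/dₒ + 1/dᵢ this gives W = w·(dₒ − f)/f.
W = 43.8 mm × (876000 − 62.3) / 62.3 = 43.8 × 14059.9952 ≈ 615827.789 mm = 615.828 m.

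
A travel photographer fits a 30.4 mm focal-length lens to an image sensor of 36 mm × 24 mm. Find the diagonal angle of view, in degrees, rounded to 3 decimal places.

Sensor diagonal = √(36² + 24²) = √1872.0000 ≈ 43.2666 mm.
Angle of view α = 2·arctan(d/2f) with d = 43.2666 mm and f = 30.4 mm.
d/2f = 0.71162; arctan(0.71162) ≈ 35.4365°, so α ≈ 70.8730°.

70.873°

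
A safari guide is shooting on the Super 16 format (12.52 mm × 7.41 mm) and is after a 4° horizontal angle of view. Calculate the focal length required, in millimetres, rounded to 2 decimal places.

From α = 2·arctan(w/2f) we get f = w / (2·tan(α/2)).
With w = 12.52 mm and α/2 = 2°, tan(α/2) ≈ 0.03492, so f ≈ 12.52 / 0.06984 ≈ 179.2629 mm.

179.26 mm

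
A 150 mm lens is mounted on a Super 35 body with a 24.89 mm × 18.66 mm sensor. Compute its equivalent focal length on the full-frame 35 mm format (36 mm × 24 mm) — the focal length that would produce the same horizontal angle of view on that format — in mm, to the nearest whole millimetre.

Equal angle of view means equal width/f ratio, so f₂ = f₁ · (width₂/width₁) = 150 × 36/24.89.
f₂ = 150 × 1.44636 ≈ 216.955 mm.

217 mm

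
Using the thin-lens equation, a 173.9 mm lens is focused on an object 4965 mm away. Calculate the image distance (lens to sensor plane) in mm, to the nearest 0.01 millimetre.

180.21 mm

1/dᵢ = 1/f − 1/dₒ = 1/173.9 − 1/4965 = 0.0055490 mm⁻¹.
dᵢ = 1/0.0055490 ≈ 180.2120 mm.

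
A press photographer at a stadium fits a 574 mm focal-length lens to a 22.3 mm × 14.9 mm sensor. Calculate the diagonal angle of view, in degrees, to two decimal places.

Sensor diagonal = √(22.3² + 14.9²) = √719.3000 ≈ 26.8198 mm.
Angle of view α = 2·arctan(d/2f) with d = 26.8198 mm and f = 574 mm.
d/2f = 0.02336; arctan(0.02336) ≈ 1.3383°, so α ≈ 2.6766°.

2.68°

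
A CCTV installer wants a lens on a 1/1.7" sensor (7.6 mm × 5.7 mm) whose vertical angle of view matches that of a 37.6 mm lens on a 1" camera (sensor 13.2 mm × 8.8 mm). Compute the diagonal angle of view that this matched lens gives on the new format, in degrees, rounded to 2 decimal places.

22.07°

Equal vertical AOV ⇒ f₂ = f₁ · 5.7/8.8 = 37.6 × 0.64773 ≈ 24.3545 mm.
Sensor diagonal = √(7.6² + 5.7²) = √90.2500 ≈ 9.5000 mm.
Diagonal AOV on the new format = 2·arctan(9.5000 / (2 × 24.3545)) = 2·arctan(0.19504) ≈ 22.0723°.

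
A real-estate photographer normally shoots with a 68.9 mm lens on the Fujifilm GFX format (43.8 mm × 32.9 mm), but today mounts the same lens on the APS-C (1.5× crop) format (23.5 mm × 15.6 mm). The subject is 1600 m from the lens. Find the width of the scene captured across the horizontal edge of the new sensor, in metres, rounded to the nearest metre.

The focal length stays 68.9 mm; the relevant sensor dimension is now w = 23.5 mm. Object distance dₒ = 1600 m = 1.6e+06 mm.
Thin-lens field width W = w·(dₒ − f)/f = 23.5 × (1.6e+06 − 68.9)/68.9 ≈ 545694.933 mm = 545.695 m.

546 m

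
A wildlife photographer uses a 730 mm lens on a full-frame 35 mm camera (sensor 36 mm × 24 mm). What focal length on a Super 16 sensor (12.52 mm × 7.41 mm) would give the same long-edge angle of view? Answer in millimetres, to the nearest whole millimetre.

254 mm

Equal angle of view means equal width/f ratio, so f₂ = f₁ · (width₂/width₁) = 730 × 12.52/36.
f₂ = 730 × 0.34778 ≈ 253.878 mm.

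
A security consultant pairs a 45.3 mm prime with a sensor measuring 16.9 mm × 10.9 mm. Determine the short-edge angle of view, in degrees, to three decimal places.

13.720°

Angle of view α = 2·arctan(h/2f) with h = 10.9 mm and f = 45.3 mm.
h/2f = 0.12031; arctan(0.12031) ≈ 6.8602°, so α ≈ 13.7205°.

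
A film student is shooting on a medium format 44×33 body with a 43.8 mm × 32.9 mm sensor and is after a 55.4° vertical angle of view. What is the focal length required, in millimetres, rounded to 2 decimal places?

From α = 2·arctan(h/2f) we get f = h / (2·tan(α/2)).
With h = 32.9 mm and α/2 = 27.7°, tan(α/2) ≈ 0.52501, so f ≈ 32.9 / 1.05002 ≈ 31.3326 mm.

31.33 mm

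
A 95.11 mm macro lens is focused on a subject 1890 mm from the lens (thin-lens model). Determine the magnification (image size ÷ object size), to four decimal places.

Thin lens: 1/f = 1/dₒ + 1/dᵢ → 1/dᵢ = 1/95.11 − 1/1890 = 0.0099850 mm⁻¹, so dᵢ ≈ 100.1498 mm.
Magnification m = dᵢ/dₒ = 100.1498/1890 ≈ 0.05299.

0.0530×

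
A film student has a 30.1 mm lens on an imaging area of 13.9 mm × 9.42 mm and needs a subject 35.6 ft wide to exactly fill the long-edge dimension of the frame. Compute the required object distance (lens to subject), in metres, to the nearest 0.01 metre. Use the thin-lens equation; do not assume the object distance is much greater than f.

W: 35.6 ft × 304.8 mm/ft = 10850.88 mm.
Magnification m = w/W = dᵢ/dₒ; combined with 1/f = 1/dₒ + 1/dᵢ this gives dₒ = f·(1 + W/w).
dₒ = 30.1 mm × (1 + 10850.9/13.9) = 30.1 × 781.6388 ≈ 23527.329 mm = 23.5273 m.

23.53 m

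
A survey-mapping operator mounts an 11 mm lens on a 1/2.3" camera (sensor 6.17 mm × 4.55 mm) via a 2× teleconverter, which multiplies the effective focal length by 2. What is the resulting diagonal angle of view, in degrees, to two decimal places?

Effective focal length f = 11 × 2 = 22 mm.
Sensor diagonal = √(6.17² + 4.55²) = √58.7714 ≈ 7.6663 mm.
α = 2·arctan(7.666 / (2 × 22)) = 2·arctan(0.17423) ≈ 19.7672°.

19.77°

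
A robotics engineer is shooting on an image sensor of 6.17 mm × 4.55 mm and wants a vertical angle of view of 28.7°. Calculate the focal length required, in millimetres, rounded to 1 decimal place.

8.9 mm

From α = 2·arctan(h/2f) we get f = h / (2·tan(α/2)).
With h = 4.55 mm and α/2 = 14.35°, tan(α/2) ≈ 0.25583, so f ≈ 4.55 / 0.51165 ≈ 8.8928 mm.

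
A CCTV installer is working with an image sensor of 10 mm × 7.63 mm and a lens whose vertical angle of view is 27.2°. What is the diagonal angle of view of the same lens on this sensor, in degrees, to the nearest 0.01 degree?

From the vertical AOV: f = 7.63 / (2·tan(13.6°)) = 7.63 / 0.48385 ≈ 15.7693 mm.
Sensor diagonal = √(10² + 7.63²) = √158.2169 ≈ 12.5784 mm.
Diagonal AOV = 2·arctan(12.5784 / (2 × 15.7693)) = 2·arctan(0.39883) ≈ 43.4868°.

43.49°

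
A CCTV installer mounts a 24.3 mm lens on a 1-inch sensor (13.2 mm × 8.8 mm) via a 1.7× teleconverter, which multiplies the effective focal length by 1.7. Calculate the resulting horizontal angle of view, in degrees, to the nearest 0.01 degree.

18.15°

Effective focal length f = 24.3 × 1.7 = 41.31 mm.
α = 2·arctan(13.2 / (2 × 41.31)) = 2·arctan(0.15977) ≈ 18.1546°.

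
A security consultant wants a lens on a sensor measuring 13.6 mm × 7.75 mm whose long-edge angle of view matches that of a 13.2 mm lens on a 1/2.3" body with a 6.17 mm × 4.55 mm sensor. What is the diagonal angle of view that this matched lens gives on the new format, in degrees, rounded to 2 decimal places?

30.11°

Equal long-edge AOV ⇒ f₂ = f₁ · 13.6/6.17 = 13.2 × 2.20421 ≈ 29.0956 mm.
Sensor diagonal = √(13.6² + 7.75²) = √245.0225 ≈ 15.6532 mm.
Diagonal AOV on the new format = 2·arctan(15.6532 / (2 × 29.0956)) = 2·arctan(0.26900) ≈ 30.1119°.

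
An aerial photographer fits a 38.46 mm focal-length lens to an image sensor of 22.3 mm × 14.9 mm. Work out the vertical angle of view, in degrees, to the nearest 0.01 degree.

21.93°

Angle of view α = 2·arctan(h/2f) with h = 14.9 mm and f = 38.46 mm.
h/2f = 0.19371; arctan(0.19371) ≈ 10.9629°, so α ≈ 21.9257°.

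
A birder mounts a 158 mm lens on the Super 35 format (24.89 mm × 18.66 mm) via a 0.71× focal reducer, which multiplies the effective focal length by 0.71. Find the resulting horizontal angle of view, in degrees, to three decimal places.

12.661°

Effective focal length f = 158 × 0.71 = 112.18 mm.
α = 2·arctan(24.89 / (2 × 112.18)) = 2·arctan(0.11094) ≈ 12.6608°.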